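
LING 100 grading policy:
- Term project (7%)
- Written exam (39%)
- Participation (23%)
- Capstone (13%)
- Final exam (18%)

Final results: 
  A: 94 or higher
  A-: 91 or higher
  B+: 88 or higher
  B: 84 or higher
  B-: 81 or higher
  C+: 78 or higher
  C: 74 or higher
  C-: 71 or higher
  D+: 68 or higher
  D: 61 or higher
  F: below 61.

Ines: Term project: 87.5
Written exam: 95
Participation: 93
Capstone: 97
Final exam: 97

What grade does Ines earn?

A

Weighted total:
  Term project 87.5 × 0.07 = 6.125
  Written exam 95 × 0.39 = 37.05
  Participation 93 × 0.23 = 21.39
  Capstone 97 × 0.13 = 12.61
  Final exam 97 × 0.18 = 17.46
Sum = 94.635
94.635 ≥ 94 → A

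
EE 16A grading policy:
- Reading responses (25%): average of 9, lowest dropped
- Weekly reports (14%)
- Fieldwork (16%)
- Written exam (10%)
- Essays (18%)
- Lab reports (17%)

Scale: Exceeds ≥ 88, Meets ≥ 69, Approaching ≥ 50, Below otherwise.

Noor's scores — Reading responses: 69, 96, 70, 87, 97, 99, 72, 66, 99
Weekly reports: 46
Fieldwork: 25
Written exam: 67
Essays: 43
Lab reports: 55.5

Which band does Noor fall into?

Approaching

Reading responses: drop 66 → average of remaining 8 = 689/8 = 86.125
Weighted total:
  Reading responses 86.125 × 0.25 = 21.53125
  Weekly reports 46 × 0.14 = 6.44
  Fieldwork 25 × 0.16 = 4
  Written exam 67 × 0.1 = 6.7
  Essays 43 × 0.18 = 7.74
  Lab reports 55.5 × 0.17 = 9.435
Sum = 55.84625
55.84625 is ≥ 50 and < 69 → Approaching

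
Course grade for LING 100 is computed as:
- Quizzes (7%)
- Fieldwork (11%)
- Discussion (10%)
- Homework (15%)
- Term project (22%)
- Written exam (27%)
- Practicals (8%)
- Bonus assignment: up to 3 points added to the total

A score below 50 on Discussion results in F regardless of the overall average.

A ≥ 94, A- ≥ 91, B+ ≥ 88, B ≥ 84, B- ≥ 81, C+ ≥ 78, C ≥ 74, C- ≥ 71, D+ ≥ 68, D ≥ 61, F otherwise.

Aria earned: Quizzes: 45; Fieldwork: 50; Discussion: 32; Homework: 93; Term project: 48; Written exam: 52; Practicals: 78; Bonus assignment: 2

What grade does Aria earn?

Discussion score 32 < 50: minimum not met.
Weighted total:
  Quizzes 45 × 0.07 = 3.15
  Fieldwork 50 × 0.11 = 5.5
  Discussion 32 × 0.1 = 3.2
  Homework 93 × 0.15 = 13.95
  Term project 48 × 0.22 = 10.56
  Written exam 52 × 0.27 = 14.04
  Practicals 78 × 0.08 = 6.24
Sum = 56.64
Bonus assignment: 56.64 + 2 = 58.64
Because the Discussion minimum was not met, the result is F.

F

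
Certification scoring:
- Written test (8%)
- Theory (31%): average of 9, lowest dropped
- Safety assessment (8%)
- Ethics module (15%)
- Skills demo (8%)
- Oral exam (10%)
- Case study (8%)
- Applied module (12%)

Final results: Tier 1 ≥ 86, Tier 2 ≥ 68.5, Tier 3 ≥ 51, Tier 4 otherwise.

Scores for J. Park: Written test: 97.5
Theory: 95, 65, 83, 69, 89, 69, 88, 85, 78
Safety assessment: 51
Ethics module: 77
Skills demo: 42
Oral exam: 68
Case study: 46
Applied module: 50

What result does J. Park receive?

Tier 2

Theory: drop 65 → average of remaining 8 = 656/8 = 82
Weighted total:
  Written test 97.5 × 0.08 = 7.8
  Theory 82 × 0.31 = 25.42
  Safety assessment 51 × 0.08 = 4.08
  Ethics module 77 × 0.15 = 11.55
  Skills demo 42 × 0.08 = 3.36
  Oral exam 68 × 0.1 = 6.8
  Case study 46 × 0.08 = 3.68
  Applied module 50 × 0.12 = 6
Sum = 68.69
68.69 is ≥ 68.5 and < 86 → Tier 2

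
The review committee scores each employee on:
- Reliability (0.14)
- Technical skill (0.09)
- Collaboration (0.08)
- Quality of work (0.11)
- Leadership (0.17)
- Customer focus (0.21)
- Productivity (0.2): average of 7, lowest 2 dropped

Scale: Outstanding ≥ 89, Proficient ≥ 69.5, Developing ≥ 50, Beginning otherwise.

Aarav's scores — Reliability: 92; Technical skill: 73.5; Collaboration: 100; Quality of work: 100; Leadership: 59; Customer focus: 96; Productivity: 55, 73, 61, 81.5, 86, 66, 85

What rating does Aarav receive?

Proficient

Productivity: drop 55, 61 → average of remaining 5 = 391.5/5 = 78.3
Weighted total:
  Reliability 92 × 0.14 = 12.88
  Technical skill 73.5 × 0.09 = 6.615
  Collaboration 100 × 0.08 = 8
  Quality of work 100 × 0.11 = 11
  Leadership 59 × 0.17 = 10.03
  Customer focus 96 × 0.21 = 20.16
  Productivity 78.3 × 0.2 = 15.66
Sum = 84.345
84.345 is ≥ 69.5 and < 89 → Proficient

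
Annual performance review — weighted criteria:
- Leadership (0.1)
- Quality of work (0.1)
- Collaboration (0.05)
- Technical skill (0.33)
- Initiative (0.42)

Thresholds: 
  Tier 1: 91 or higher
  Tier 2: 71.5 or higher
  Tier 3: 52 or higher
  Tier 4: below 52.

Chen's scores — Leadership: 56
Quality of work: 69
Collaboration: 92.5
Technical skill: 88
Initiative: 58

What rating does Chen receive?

Tier 3

Weighted total:
  Leadership 56 × 0.1 = 5.6
  Quality of work 69 × 0.1 = 6.9
  Collaboration 92.5 × 0.05 = 4.625
  Technical skill 88 × 0.33 = 29.04
  Initiative 58 × 0.42 = 24.36
Sum = 70.525
70.525 is ≥ 52 and < 71.5 → Tier 3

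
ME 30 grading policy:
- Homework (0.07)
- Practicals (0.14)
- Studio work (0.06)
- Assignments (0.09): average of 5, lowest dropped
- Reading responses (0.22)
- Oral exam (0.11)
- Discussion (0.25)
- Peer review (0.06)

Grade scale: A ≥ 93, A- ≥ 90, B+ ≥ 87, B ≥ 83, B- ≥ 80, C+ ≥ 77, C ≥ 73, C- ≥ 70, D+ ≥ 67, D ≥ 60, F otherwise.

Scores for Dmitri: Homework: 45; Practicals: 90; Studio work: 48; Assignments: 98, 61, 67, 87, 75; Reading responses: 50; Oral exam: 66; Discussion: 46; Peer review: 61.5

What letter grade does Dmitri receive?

F

Assignments: drop 61 → average of remaining 4 = 327/4 = 81.75
Weighted total:
  Homework 45 × 0.07 = 3.15
  Practicals 90 × 0.14 = 12.6
  Studio work 48 × 0.06 = 2.88
  Assignments 81.75 × 0.09 = 7.3575
  Reading responses 50 × 0.22 = 11
  Oral exam 66 × 0.11 = 7.26
  Discussion 46 × 0.25 = 11.5
  Peer review 61.5 × 0.06 = 3.69
Sum = 59.4375
59.4375 < 60 → F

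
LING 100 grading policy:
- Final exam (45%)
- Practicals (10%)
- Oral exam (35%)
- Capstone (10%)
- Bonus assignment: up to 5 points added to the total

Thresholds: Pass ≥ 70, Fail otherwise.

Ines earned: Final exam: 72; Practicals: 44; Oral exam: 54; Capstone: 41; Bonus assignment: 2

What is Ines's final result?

Fail

Weighted total:
  Final exam 72 × 0.45 = 32.4
  Practicals 44 × 0.1 = 4.4
  Oral exam 54 × 0.35 = 18.9
  Capstone 41 × 0.1 = 4.1
Sum = 59.8
Bonus assignment: 59.8 + 2 = 61.8
61.8 < 70 → Fail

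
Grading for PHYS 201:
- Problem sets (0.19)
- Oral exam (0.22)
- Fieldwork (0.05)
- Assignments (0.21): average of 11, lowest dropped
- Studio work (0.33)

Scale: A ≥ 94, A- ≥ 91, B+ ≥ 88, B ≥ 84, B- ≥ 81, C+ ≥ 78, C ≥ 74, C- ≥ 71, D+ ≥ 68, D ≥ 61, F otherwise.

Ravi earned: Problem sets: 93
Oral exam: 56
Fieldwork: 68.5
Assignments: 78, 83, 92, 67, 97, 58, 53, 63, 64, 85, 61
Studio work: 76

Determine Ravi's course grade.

Assignments: drop 53 → average of remaining 10 = 748/10 = 74.8
Weighted total:
  Problem sets 93 × 0.19 = 17.67
  Oral exam 56 × 0.22 = 12.32
  Fieldwork 68.5 × 0.05 = 3.425
  Assignments 74.8 × 0.21 = 15.708
  Studio work 76 × 0.33 = 25.08
Sum = 74.203
74.203 is ≥ 74 and < 78 → C

C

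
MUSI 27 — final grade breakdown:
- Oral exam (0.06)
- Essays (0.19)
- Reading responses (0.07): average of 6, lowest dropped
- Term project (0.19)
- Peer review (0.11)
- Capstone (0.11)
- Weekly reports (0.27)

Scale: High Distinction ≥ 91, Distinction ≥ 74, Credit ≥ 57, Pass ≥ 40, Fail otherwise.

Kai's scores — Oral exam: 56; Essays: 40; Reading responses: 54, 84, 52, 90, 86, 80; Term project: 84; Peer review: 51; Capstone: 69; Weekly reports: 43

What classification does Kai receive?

Credit

Reading responses: drop 52 → average of remaining 5 = 394/5 = 78.8
Weighted total:
  Oral exam 56 × 0.06 = 3.36
  Essays 40 × 0.19 = 7.6
  Reading responses 78.8 × 0.07 = 5.516
  Term project 84 × 0.19 = 15.96
  Peer review 51 × 0.11 = 5.61
  Capstone 69 × 0.11 = 7.59
  Weekly reports 43 × 0.27 = 11.61
Sum = 57.246
57.246 is ≥ 57 and < 74 → Credit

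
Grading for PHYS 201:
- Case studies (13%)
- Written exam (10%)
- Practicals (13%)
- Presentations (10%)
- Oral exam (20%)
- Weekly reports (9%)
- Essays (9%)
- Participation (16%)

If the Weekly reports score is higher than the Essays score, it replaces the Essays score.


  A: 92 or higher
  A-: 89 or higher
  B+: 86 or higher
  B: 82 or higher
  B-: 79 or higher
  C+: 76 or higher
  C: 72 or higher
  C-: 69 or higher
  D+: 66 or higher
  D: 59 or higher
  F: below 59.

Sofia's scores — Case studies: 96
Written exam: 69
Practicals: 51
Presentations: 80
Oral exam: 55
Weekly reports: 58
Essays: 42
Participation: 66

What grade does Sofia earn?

Weekly reports (58) > Essays (42), so Essays counts as 58.
Weighted total:
  Case studies 96 × 0.13 = 12.48
  Written exam 69 × 0.1 = 6.9
  Practicals 51 × 0.13 = 6.63
  Presentations 80 × 0.1 = 8
  Oral exam 55 × 0.2 = 11
  Weekly reports 58 × 0.09 = 5.22
  Essays 58 × 0.09 = 5.22
  Participation 66 × 0.16 = 10.56
Sum = 66.01
66.01 is ≥ 66 and < 69 → D+

D+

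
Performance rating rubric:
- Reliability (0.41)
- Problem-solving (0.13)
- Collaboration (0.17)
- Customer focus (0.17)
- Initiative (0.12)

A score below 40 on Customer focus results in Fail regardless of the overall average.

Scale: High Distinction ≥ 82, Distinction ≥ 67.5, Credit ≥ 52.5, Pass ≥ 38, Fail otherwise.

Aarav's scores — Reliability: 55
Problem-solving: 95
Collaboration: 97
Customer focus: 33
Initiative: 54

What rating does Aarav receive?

Fail

Customer focus score 33 < 40: minimum not met.
Weighted total:
  Reliability 55 × 0.41 = 22.55
  Problem-solving 95 × 0.13 = 12.35
  Collaboration 97 × 0.17 = 16.49
  Customer focus 33 × 0.17 = 5.61
  Initiative 54 × 0.12 = 6.48
Sum = 63.48
Because the Customer focus minimum was not met, the result is Fail.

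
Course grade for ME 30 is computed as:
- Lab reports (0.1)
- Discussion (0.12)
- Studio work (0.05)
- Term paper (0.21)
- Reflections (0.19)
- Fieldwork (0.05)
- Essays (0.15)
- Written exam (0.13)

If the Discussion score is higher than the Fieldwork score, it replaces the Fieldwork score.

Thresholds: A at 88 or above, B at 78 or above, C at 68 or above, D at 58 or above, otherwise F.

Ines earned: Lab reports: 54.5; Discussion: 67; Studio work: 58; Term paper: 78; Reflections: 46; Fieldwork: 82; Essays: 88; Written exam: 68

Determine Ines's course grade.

D

Discussion (67) ≤ Fieldwork (82), so Fieldwork stays at 82.
Weighted total:
  Lab reports 54.5 × 0.1 = 5.45
  Discussion 67 × 0.12 = 8.04
  Studio work 58 × 0.05 = 2.9
  Term paper 78 × 0.21 = 16.38
  Reflections 46 × 0.19 = 8.74
  Fieldwork 82 × 0.05 = 4.1
  Essays 88 × 0.15 = 13.2
  Written exam 68 × 0.13 = 8.84
Sum = 67.65
67.65 is ≥ 58 and < 68 → D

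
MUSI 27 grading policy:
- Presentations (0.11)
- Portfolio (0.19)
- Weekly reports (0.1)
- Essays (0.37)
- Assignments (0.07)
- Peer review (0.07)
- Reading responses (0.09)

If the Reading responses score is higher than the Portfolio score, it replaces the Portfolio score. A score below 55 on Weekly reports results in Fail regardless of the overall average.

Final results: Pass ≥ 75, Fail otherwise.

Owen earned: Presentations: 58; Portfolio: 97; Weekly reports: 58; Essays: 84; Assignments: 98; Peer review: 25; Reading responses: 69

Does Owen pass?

Pass

Reading responses (69) ≤ Portfolio (97), so Portfolio stays at 97.
Weekly reports score 58 ≥ 55: minimum met.
Weighted total:
  Presentations 58 × 0.11 = 6.38
  Portfolio 97 × 0.19 = 18.43
  Weekly reports 58 × 0.1 = 5.8
  Essays 84 × 0.37 = 31.08
  Assignments 98 × 0.07 = 6.86
  Peer review 25 × 0.07 = 1.75
  Reading responses 69 × 0.09 = 6.21
Sum = 76.51
76.51 ≥ 75 → Pass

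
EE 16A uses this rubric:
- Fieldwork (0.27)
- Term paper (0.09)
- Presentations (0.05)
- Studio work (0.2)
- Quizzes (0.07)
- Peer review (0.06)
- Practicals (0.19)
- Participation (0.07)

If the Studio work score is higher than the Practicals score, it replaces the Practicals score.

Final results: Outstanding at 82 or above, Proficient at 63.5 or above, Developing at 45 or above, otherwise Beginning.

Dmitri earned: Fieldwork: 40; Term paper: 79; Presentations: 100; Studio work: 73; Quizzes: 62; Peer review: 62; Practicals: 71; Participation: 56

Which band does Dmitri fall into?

Studio work (73) > Practicals (71), so Practicals counts as 73.
Weighted total:
  Fieldwork 40 × 0.27 = 10.8
  Term paper 79 × 0.09 = 7.11
  Presentations 100 × 0.05 = 5
  Studio work 73 × 0.2 = 14.6
  Quizzes 62 × 0.07 = 4.34
  Peer review 62 × 0.06 = 3.72
  Practicals 73 × 0.19 = 13.87
  Participation 56 × 0.07 = 3.92
Sum = 63.36
63.36 is ≥ 45 and < 63.5 → Developing

Developing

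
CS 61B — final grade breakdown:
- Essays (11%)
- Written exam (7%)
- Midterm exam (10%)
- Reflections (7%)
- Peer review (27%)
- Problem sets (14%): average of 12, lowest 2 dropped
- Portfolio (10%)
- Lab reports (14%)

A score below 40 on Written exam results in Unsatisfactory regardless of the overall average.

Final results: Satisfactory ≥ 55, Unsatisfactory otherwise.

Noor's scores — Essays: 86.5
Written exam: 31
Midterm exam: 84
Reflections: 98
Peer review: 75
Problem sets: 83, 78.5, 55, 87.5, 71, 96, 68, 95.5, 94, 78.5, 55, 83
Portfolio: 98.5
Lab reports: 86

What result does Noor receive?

Problem sets: drop 55, 55 → average of remaining 10 = 835/10 = 83.5
Written exam score 31 < 40: minimum not met.
Weighted total:
  Essays 86.5 × 0.11 = 9.515
  Written exam 31 × 0.07 = 2.17
  Midterm exam 84 × 0.1 = 8.4
  Reflections 98 × 0.07 = 6.86
  Peer review 75 × 0.27 = 20.25
  Problem sets 83.5 × 0.14 = 11.69
  Portfolio 98.5 × 0.1 = 9.85
  Lab reports 86 × 0.14 = 12.04
Sum = 80.775
Because the Written exam minimum was not met, the result is Unsatisfactory.

Unsatisfactory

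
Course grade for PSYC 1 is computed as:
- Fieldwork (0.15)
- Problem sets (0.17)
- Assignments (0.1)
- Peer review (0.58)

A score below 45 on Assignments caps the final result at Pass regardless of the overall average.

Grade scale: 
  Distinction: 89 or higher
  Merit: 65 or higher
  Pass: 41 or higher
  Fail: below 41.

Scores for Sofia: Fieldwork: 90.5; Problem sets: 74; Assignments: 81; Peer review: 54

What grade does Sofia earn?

Merit

Assignments score 81 ≥ 45: minimum met.
Weighted total:
  Fieldwork 90.5 × 0.15 = 13.575
  Problem sets 74 × 0.17 = 12.58
  Assignments 81 × 0.1 = 8.1
  Peer review 54 × 0.58 = 31.32
Sum = 65.575
65.575 is ≥ 65 and < 89 → Merit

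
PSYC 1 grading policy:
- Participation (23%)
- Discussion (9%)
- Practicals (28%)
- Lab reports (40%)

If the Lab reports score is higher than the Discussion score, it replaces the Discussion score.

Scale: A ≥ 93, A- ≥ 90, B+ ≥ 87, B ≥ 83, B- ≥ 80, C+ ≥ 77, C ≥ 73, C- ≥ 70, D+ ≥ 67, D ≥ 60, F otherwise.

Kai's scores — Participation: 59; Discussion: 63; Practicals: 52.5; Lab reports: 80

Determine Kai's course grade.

D+

Lab reports (80) > Discussion (63), so Discussion counts as 80.
Weighted total:
  Participation 59 × 0.23 = 13.57
  Discussion 80 × 0.09 = 7.2
  Practicals 52.5 × 0.28 = 14.7
  Lab reports 80 × 0.4 = 32
Sum = 67.47
67.47 is ≥ 67 and < 70 → D+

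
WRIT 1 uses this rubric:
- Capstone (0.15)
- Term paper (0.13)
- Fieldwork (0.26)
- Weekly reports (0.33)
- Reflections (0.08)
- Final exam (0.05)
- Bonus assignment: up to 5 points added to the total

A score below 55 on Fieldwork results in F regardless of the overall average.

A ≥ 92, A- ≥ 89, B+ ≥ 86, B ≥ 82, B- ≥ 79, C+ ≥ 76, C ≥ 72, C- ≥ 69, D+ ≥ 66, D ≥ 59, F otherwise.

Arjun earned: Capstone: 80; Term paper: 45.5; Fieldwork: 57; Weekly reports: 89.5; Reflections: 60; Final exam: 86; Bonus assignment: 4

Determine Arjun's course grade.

C

Fieldwork score 57 ≥ 55: minimum met.
Weighted total:
  Capstone 80 × 0.15 = 12
  Term paper 45.5 × 0.13 = 5.915
  Fieldwork 57 × 0.26 = 14.82
  Weekly reports 89.5 × 0.33 = 29.535
  Reflections 60 × 0.08 = 4.8
  Final exam 86 × 0.05 = 4.3
Sum = 71.37
Bonus assignment: 71.37 + 4 = 75.37
75.37 is ≥ 72 and < 76 → C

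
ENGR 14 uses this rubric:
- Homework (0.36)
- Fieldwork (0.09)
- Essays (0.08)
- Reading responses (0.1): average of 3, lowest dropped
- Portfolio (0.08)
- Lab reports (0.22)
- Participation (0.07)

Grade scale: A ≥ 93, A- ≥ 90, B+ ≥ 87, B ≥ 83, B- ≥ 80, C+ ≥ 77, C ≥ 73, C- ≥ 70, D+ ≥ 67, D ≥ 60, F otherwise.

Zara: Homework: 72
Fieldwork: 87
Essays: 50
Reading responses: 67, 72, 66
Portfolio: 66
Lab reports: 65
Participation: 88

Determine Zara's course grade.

C-

Reading responses: drop 66 → average of remaining 2 = 139/2 = 69.5
Weighted total:
  Homework 72 × 0.36 = 25.92
  Fieldwork 87 × 0.09 = 7.83
  Essays 50 × 0.08 = 4
  Reading responses 69.5 × 0.1 = 6.95
  Portfolio 66 × 0.08 = 5.28
  Lab reports 65 × 0.22 = 14.3
  Participation 88 × 0.07 = 6.16
Sum = 70.44
70.44 is ≥ 70 and < 73 → C-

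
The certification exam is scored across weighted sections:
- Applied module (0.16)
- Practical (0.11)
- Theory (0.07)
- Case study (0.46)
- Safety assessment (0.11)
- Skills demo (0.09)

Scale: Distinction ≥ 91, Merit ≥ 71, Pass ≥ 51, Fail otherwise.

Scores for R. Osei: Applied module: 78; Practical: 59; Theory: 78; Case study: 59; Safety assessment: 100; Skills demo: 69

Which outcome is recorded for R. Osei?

Weighted total:
  Applied module 78 × 0.16 = 12.48
  Practical 59 × 0.11 = 6.49
  Theory 78 × 0.07 = 5.46
  Case study 59 × 0.46 = 27.14
  Safety assessment 100 × 0.11 = 11
  Skills demo 69 × 0.09 = 6.21
Sum = 68.78
68.78 is ≥ 51 and < 71 → Pass

Pass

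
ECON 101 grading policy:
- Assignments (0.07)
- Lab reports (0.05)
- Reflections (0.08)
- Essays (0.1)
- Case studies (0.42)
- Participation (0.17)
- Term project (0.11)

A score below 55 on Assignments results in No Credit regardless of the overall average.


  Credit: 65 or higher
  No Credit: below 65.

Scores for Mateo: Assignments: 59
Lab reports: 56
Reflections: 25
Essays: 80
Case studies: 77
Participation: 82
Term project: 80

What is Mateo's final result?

Credit

Assignments score 59 ≥ 55: minimum met.
Weighted total:
  Assignments 59 × 0.07 = 4.13
  Lab reports 56 × 0.05 = 2.8
  Reflections 25 × 0.08 = 2
  Essays 80 × 0.1 = 8
  Case studies 77 × 0.42 = 32.34
  Participation 82 × 0.17 = 13.94
  Term project 80 × 0.11 = 8.8
Sum = 72.01
72.01 ≥ 65 → Credit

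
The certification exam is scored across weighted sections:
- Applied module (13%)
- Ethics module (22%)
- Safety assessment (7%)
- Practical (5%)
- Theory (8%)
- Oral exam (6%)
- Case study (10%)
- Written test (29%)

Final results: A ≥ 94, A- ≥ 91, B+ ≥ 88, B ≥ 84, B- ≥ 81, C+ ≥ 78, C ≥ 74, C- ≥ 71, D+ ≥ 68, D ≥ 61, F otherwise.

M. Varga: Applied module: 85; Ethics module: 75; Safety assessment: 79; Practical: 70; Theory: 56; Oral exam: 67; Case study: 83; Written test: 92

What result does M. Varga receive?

C+

Weighted total:
  Applied module 85 × 0.13 = 11.05
  Ethics module 75 × 0.22 = 16.5
  Safety assessment 79 × 0.07 = 5.53
  Practical 70 × 0.05 = 3.5
  Theory 56 × 0.08 = 4.48
  Oral exam 67 × 0.06 = 4.02
  Case study 83 × 0.1 = 8.3
  Written test 92 × 0.29 = 26.68
Sum = 80.06
80.06 is ≥ 78 and < 81 → C+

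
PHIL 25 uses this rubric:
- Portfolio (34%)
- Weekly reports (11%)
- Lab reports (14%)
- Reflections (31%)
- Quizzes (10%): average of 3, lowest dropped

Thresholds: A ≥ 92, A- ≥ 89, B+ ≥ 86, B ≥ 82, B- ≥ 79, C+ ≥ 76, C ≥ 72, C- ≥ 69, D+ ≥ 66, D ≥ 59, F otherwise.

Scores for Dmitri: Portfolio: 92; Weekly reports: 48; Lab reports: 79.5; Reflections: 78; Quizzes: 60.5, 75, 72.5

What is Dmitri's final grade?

B-

Quizzes: drop 60.5 → average of remaining 2 = 147.5/2 = 73.75
Weighted total:
  Portfolio 92 × 0.34 = 31.28
  Weekly reports 48 × 0.11 = 5.28
  Lab reports 79.5 × 0.14 = 11.13
  Reflections 78 × 0.31 = 24.18
  Quizzes 73.75 × 0.1 = 7.375
Sum = 79.245
79.245 is ≥ 79 and < 82 → B-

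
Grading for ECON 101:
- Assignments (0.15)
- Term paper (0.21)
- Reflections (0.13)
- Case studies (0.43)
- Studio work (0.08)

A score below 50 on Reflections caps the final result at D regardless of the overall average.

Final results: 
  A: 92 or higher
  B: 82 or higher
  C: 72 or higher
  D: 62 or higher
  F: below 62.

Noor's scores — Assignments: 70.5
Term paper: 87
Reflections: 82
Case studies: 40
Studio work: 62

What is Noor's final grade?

F

Reflections score 82 ≥ 50: minimum met.
Weighted total:
  Assignments 70.5 × 0.15 = 10.575
  Term paper 87 × 0.21 = 18.27
  Reflections 82 × 0.13 = 10.66
  Case studies 40 × 0.43 = 17.2
  Studio work 62 × 0.08 = 4.96
Sum = 61.665
61.665 < 62 → F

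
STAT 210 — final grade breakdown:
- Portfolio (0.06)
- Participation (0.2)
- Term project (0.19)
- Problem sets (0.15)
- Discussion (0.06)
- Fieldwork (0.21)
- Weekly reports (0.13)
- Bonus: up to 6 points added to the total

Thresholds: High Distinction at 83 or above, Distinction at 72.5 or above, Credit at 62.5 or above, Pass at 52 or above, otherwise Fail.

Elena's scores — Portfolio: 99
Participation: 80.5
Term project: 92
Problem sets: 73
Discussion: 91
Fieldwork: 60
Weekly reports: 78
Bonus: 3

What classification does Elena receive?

Distinction

Weighted total:
  Portfolio 99 × 0.06 = 5.94
  Participation 80.5 × 0.2 = 16.1
  Term project 92 × 0.19 = 17.48
  Problem sets 73 × 0.15 = 10.95
  Discussion 91 × 0.06 = 5.46
  Fieldwork 60 × 0.21 = 12.6
  Weekly reports 78 × 0.13 = 10.14
Sum = 78.67
Bonus: 78.67 + 3 = 81.67
81.67 is ≥ 72.5 and < 83 → Distinction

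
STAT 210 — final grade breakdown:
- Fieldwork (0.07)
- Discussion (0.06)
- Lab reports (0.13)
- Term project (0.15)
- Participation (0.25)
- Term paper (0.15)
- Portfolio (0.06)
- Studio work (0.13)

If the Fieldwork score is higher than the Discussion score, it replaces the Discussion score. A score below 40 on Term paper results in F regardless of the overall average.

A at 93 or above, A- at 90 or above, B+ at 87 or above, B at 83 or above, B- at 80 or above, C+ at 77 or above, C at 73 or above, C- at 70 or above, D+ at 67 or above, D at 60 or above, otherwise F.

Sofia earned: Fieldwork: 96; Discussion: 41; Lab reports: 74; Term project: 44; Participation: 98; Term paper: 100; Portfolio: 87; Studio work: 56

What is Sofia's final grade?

B-

Fieldwork (96) > Discussion (41), so Discussion counts as 96.
Term paper score 100 ≥ 40: minimum met.
Weighted total:
  Fieldwork 96 × 0.07 = 6.72
  Discussion 96 × 0.06 = 5.76
  Lab reports 74 × 0.13 = 9.62
  Term project 44 × 0.15 = 6.6
  Participation 98 × 0.25 = 24.5
  Term paper 100 × 0.15 = 15
  Portfolio 87 × 0.06 = 5.22
  Studio work 56 × 0.13 = 7.28
Sum = 80.7
80.7 is ≥ 80 and < 83 → B-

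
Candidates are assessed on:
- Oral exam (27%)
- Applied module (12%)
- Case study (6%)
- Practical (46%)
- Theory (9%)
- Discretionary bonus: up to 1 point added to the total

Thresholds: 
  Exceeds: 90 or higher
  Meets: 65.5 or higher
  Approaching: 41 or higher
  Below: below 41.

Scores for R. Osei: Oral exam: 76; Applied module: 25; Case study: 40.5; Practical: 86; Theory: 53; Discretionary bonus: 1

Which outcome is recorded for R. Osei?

Meets

Weighted total:
  Oral exam 76 × 0.27 = 20.52
  Applied module 25 × 0.12 = 3
  Case study 40.5 × 0.06 = 2.43
  Practical 86 × 0.46 = 39.56
  Theory 53 × 0.09 = 4.77
Sum = 70.28
Discretionary bonus: 70.28 + 1 = 71.28
71.28 is ≥ 65.5 and < 90 → Meets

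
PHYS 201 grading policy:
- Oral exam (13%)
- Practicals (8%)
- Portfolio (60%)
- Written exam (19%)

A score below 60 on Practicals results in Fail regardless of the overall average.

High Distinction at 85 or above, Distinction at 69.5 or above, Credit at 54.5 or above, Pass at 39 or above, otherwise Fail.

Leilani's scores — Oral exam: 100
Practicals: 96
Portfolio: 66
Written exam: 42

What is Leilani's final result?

Practicals score 96 ≥ 60: minimum met.
Weighted total:
  Oral exam 100 × 0.13 = 13
  Practicals 96 × 0.08 = 7.68
  Portfolio 66 × 0.6 = 39.6
  Written exam 42 × 0.19 = 7.98
Sum = 68.26
68.26 is ≥ 54.5 and < 69.5 → Credit

Credit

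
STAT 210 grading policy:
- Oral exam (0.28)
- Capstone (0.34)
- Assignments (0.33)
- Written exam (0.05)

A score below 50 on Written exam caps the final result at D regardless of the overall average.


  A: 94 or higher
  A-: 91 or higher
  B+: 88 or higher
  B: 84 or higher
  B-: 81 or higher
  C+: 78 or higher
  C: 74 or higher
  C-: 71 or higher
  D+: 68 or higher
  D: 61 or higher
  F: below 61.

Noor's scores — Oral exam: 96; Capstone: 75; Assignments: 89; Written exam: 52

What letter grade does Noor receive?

Written exam score 52 ≥ 50: minimum met.
Weighted total:
  Oral exam 96 × 0.28 = 26.88
  Capstone 75 × 0.34 = 25.5
  Assignments 89 × 0.33 = 29.37
  Written exam 52 × 0.05 = 2.6
Sum = 84.35
84.35 is ≥ 84 and < 88 → B

B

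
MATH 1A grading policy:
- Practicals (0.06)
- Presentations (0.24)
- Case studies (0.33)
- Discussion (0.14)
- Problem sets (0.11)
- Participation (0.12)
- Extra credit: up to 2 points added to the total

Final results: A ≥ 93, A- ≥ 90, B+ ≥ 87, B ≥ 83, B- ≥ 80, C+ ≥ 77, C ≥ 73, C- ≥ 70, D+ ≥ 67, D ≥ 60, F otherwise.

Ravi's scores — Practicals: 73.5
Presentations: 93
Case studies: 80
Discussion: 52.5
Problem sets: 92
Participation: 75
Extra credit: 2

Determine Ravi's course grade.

B-

Weighted total:
  Practicals 73.5 × 0.06 = 4.41
  Presentations 93 × 0.24 = 22.32
  Case studies 80 × 0.33 = 26.4
  Discussion 52.5 × 0.14 = 7.35
  Problem sets 92 × 0.11 = 10.12
  Participation 75 × 0.12 = 9
Sum = 79.6
Extra credit: 79.6 + 2 = 81.6
81.6 is ≥ 80 and < 83 → B-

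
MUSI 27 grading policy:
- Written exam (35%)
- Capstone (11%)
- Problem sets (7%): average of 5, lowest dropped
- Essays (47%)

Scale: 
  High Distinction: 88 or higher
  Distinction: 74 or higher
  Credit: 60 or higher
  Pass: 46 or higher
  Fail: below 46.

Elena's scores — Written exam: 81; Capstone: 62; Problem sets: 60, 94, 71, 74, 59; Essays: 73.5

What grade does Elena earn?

Problem sets: drop 59 → average of remaining 4 = 299/4 = 74.75
Weighted total:
  Written exam 81 × 0.35 = 28.35
  Capstone 62 × 0.11 = 6.82
  Problem sets 74.75 × 0.07 = 5.2325
  Essays 73.5 × 0.47 = 34.545
Sum = 74.9475
74.9475 is ≥ 74 and < 88 → Distinction

Distinction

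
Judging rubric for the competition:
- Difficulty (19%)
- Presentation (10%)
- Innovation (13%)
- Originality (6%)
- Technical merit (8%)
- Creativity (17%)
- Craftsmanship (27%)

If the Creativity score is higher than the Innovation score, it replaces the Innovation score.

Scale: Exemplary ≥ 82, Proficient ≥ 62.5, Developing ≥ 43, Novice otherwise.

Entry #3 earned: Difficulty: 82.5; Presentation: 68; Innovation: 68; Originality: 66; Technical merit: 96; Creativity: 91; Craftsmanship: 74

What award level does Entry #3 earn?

Creativity (91) > Innovation (68), so Innovation counts as 91.
Weighted total:
  Difficulty 82.5 × 0.19 = 15.675
  Presentation 68 × 0.1 = 6.8
  Innovation 91 × 0.13 = 11.83
  Originality 66 × 0.06 = 3.96
  Technical merit 96 × 0.08 = 7.68
  Creativity 91 × 0.17 = 15.47
  Craftsmanship 74 × 0.27 = 19.98
Sum = 81.395
81.395 is ≥ 62.5 and < 82 → Proficient

Proficient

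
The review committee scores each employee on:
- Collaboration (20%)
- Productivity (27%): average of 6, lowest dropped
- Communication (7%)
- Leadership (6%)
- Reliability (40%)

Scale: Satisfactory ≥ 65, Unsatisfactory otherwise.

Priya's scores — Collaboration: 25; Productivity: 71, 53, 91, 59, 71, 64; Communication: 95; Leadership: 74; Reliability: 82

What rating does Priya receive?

Productivity: drop 53 → average of remaining 5 = 356/5 = 71.2
Weighted total:
  Collaboration 25 × 0.2 = 5
  Productivity 71.2 × 0.27 = 19.224
  Communication 95 × 0.07 = 6.65
  Leadership 74 × 0.06 = 4.44
  Reliability 82 × 0.4 = 32.8
Sum = 68.114
68.114 ≥ 65 → Satisfactory

Satisfactory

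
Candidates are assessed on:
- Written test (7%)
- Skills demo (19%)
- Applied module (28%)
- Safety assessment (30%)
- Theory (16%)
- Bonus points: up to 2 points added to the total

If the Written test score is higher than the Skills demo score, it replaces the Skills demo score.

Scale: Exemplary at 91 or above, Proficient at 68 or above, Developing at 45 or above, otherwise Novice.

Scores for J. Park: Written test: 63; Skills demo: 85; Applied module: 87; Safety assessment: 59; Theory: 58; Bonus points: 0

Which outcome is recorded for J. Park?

Proficient

Written test (63) ≤ Skills demo (85), so Skills demo stays at 85.
Weighted total:
  Written test 63 × 0.07 = 4.41
  Skills demo 85 × 0.19 = 16.15
  Applied module 87 × 0.28 = 24.36
  Safety assessment 59 × 0.3 = 17.7
  Theory 58 × 0.16 = 9.28
Sum = 71.9
Bonus points: 71.9 + 0 = 71.9
71.9 is ≥ 68 and < 91 → Proficient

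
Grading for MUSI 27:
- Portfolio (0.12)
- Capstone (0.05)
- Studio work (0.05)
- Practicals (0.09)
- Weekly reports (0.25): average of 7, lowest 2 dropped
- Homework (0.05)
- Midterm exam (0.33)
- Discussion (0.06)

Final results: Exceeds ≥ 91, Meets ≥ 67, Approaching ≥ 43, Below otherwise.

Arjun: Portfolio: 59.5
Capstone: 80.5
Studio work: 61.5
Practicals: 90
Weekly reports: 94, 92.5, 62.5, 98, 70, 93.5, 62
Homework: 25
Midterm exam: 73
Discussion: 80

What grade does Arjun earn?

Meets

Weekly reports: drop 62, 62.5 → average of remaining 5 = 448/5 = 89.6
Weighted total:
  Portfolio 59.5 × 0.12 = 7.14
  Capstone 80.5 × 0.05 = 4.025
  Studio work 61.5 × 0.05 = 3.075
  Practicals 90 × 0.09 = 8.1
  Weekly reports 89.6 × 0.25 = 22.4
  Homework 25 × 0.05 = 1.25
  Midterm exam 73 × 0.33 = 24.09
  Discussion 80 × 0.06 = 4.8
Sum = 74.88
74.88 is ≥ 67 and < 91 → Meets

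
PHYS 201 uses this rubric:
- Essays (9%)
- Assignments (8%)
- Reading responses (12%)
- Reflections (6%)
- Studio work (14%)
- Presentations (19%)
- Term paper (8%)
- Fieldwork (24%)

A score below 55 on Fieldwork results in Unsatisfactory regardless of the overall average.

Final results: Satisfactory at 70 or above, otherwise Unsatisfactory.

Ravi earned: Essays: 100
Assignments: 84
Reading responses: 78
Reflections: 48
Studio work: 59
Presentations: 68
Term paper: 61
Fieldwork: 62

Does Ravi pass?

Fieldwork score 62 ≥ 55: minimum met.
Weighted total:
  Essays 100 × 0.09 = 9
  Assignments 84 × 0.08 = 6.72
  Reading responses 78 × 0.12 = 9.36
  Reflections 48 × 0.06 = 2.88
  Studio work 59 × 0.14 = 8.26
  Presentations 68 × 0.19 = 12.92
  Term paper 61 × 0.08 = 4.88
  Fieldwork 62 × 0.24 = 14.88
Sum = 68.9
68.9 < 70 → Unsatisfactory

Unsatisfactory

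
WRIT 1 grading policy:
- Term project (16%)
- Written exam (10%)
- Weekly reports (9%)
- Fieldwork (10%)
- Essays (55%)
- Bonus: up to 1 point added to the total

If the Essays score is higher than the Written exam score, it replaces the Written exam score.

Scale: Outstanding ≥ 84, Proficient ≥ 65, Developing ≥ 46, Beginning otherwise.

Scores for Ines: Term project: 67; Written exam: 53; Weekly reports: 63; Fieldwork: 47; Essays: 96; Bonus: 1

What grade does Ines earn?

Outstanding

Essays (96) > Written exam (53), so Written exam counts as 96.
Weighted total:
  Term project 67 × 0.16 = 10.72
  Written exam 96 × 0.1 = 9.6
  Weekly reports 63 × 0.09 = 5.67
  Fieldwork 47 × 0.1 = 4.7
  Essays 96 × 0.55 = 52.8
Sum = 83.49
Bonus: 83.49 + 1 = 84.49
84.49 ≥ 84 → Outstanding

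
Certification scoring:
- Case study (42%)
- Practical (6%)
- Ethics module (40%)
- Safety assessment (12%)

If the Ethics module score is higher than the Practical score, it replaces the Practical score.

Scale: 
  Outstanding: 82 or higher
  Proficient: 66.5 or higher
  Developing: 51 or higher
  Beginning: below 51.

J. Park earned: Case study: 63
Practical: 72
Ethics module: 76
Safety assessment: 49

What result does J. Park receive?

Proficient

Ethics module (76) > Practical (72), so Practical counts as 76.
Weighted total:
  Case study 63 × 0.42 = 26.46
  Practical 76 × 0.06 = 4.56
  Ethics module 76 × 0.4 = 30.4
  Safety assessment 49 × 0.12 = 5.88
Sum = 67.3
67.3 is ≥ 66.5 and < 82 → Proficient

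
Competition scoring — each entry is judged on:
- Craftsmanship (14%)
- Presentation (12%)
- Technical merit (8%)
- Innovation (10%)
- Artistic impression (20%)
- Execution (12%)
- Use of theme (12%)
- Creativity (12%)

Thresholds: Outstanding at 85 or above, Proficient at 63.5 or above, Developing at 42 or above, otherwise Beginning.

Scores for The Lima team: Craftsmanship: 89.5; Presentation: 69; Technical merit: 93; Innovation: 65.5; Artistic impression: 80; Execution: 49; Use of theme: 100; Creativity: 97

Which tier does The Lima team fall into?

Weighted total:
  Craftsmanship 89.5 × 0.14 = 12.53
  Presentation 69 × 0.12 = 8.28
  Technical merit 93 × 0.08 = 7.44
  Innovation 65.5 × 0.1 = 6.55
  Artistic impression 80 × 0.2 = 16
  Execution 49 × 0.12 = 5.88
  Use of theme 100 × 0.12 = 12
  Creativity 97 × 0.12 = 11.64
Sum = 80.32
80.32 is ≥ 63.5 and < 85 → Proficient

Proficient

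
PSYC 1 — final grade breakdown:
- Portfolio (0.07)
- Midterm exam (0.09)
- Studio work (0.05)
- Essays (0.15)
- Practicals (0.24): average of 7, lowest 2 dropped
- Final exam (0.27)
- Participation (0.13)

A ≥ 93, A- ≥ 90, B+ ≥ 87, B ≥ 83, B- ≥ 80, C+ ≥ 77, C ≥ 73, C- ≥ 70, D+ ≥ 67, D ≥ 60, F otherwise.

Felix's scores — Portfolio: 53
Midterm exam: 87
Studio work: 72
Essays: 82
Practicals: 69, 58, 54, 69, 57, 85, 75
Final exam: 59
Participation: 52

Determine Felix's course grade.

Practicals: drop 54, 57 → average of remaining 5 = 356/5 = 71.2
Weighted total:
  Portfolio 53 × 0.07 = 3.71
  Midterm exam 87 × 0.09 = 7.83
  Studio work 72 × 0.05 = 3.6
  Essays 82 × 0.15 = 12.3
  Practicals 71.2 × 0.24 = 17.088
  Final exam 59 × 0.27 = 15.93
  Participation 52 × 0.13 = 6.76
Sum = 67.218
67.218 is ≥ 67 and < 70 → D+

D+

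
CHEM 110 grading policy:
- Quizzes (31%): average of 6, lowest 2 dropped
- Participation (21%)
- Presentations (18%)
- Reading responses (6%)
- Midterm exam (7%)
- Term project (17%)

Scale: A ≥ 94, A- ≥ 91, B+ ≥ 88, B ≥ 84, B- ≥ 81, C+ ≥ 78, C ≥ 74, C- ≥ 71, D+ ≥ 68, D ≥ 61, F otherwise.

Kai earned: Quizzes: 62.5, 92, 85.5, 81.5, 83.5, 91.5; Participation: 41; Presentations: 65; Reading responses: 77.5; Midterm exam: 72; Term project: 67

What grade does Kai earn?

Quizzes: drop 62.5, 81.5 → average of remaining 4 = 352.5/4 = 88.125
Weighted total:
  Quizzes 88.125 × 0.31 = 27.31875
  Participation 41 × 0.21 = 8.61
  Presentations 65 × 0.18 = 11.7
  Reading responses 77.5 × 0.06 = 4.65
  Midterm exam 72 × 0.07 = 5.04
  Term project 67 × 0.17 = 11.39
Sum = 68.70875
68.70875 is ≥ 68 and < 71 → D+

D+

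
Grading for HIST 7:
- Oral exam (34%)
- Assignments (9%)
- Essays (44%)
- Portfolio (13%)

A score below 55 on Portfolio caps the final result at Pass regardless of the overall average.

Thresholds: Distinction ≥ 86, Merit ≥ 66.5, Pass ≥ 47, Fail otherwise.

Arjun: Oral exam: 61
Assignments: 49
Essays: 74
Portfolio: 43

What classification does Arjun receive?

Pass

Portfolio score 43 < 55: minimum not met.
Weighted total:
  Oral exam 61 × 0.34 = 20.74
  Assignments 49 × 0.09 = 4.41
  Essays 74 × 0.44 = 32.56
  Portfolio 43 × 0.13 = 5.59
Sum = 63.3
63.3 would be Pass; cap at Pass applies → Pass.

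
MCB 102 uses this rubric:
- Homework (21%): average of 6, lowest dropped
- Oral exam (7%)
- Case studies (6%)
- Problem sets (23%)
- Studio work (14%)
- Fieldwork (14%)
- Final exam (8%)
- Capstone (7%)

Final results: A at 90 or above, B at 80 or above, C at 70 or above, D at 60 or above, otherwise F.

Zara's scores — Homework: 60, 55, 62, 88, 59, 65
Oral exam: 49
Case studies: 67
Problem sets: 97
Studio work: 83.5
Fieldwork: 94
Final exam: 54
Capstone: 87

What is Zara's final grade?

Homework: drop 55 → average of remaining 5 = 334/5 = 66.8
Weighted total:
  Homework 66.8 × 0.21 = 14.028
  Oral exam 49 × 0.07 = 3.43
  Case studies 67 × 0.06 = 4.02
  Problem sets 97 × 0.23 = 22.31
  Studio work 83.5 × 0.14 = 11.69
  Fieldwork 94 × 0.14 = 13.16
  Final exam 54 × 0.08 = 4.32
  Capstone 87 × 0.07 = 6.09
Sum = 79.048
79.048 is ≥ 70 and < 80 → C

C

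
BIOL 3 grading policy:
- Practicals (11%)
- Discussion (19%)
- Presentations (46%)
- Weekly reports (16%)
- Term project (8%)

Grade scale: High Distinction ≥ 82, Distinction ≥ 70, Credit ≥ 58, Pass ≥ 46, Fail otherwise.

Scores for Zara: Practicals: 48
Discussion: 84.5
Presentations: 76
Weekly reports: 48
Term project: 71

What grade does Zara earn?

Credit

Weighted total:
  Practicals 48 × 0.11 = 5.28
  Discussion 84.5 × 0.19 = 16.055
  Presentations 76 × 0.46 = 34.96
  Weekly reports 48 × 0.16 = 7.68
  Term project 71 × 0.08 = 5.68
Sum = 69.655
69.655 is ≥ 58 and < 70 → Credit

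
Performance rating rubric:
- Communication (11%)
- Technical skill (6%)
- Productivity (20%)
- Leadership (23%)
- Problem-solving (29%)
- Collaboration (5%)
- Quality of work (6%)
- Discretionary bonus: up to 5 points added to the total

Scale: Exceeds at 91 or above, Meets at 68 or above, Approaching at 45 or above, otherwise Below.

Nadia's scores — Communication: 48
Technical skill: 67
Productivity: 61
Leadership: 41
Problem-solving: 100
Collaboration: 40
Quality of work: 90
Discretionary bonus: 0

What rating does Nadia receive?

Weighted total:
  Communication 48 × 0.11 = 5.28
  Technical skill 67 × 0.06 = 4.02
  Productivity 61 × 0.2 = 12.2
  Leadership 41 × 0.23 = 9.43
  Problem-solving 100 × 0.29 = 29
  Collaboration 40 × 0.05 = 2
  Quality of work 90 × 0.06 = 5.4
Sum = 67.33
Discretionary bonus: 67.33 + 0 = 67.33
67.33 is ≥ 45 and < 68 → Approaching

Approaching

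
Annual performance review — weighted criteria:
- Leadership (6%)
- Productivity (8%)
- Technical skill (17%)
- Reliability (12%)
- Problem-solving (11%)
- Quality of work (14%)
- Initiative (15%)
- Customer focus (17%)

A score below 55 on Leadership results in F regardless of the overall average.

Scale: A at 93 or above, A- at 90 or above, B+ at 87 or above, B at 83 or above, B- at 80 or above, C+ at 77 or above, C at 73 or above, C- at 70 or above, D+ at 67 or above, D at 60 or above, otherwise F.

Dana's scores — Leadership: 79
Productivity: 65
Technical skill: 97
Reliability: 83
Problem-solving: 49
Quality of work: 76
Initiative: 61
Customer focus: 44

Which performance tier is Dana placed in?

Leadership score 79 ≥ 55: minimum met.
Weighted total:
  Leadership 79 × 0.06 = 4.74
  Productivity 65 × 0.08 = 5.2
  Technical skill 97 × 0.17 = 16.49
  Reliability 83 × 0.12 = 9.96
  Problem-solving 49 × 0.11 = 5.39
  Quality of work 76 × 0.14 = 10.64
  Initiative 61 × 0.15 = 9.15
  Customer focus 44 × 0.17 = 7.48
Sum = 69.05
69.05 is ≥ 67 and < 70 → D+

D+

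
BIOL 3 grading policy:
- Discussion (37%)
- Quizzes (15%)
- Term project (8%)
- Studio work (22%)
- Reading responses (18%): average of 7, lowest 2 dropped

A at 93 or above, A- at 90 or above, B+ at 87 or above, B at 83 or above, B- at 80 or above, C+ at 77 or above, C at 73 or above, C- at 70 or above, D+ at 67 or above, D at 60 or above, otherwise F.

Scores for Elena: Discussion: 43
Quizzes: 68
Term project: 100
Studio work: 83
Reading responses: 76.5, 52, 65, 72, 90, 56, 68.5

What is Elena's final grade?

Reading responses: drop 52, 56 → average of remaining 5 = 372/5 = 74.4
Weighted total:
  Discussion 43 × 0.37 = 15.91
  Quizzes 68 × 0.15 = 10.2
  Term project 100 × 0.08 = 8
  Studio work 83 × 0.22 = 18.26
  Reading responses 74.4 × 0.18 = 13.392
Sum = 65.762
65.762 is ≥ 60 and < 67 → D

D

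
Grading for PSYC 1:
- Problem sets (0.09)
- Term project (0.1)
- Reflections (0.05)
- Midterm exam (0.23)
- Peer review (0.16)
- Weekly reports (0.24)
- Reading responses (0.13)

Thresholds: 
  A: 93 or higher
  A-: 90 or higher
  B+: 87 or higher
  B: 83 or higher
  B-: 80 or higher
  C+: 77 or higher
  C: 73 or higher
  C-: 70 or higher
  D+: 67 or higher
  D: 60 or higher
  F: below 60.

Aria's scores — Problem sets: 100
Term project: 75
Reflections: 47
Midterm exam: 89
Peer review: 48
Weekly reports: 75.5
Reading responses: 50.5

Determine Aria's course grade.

Weighted total:
  Problem sets 100 × 0.09 = 9
  Term project 75 × 0.1 = 7.5
  Reflections 47 × 0.05 = 2.35
  Midterm exam 89 × 0.23 = 20.47
  Peer review 48 × 0.16 = 7.68
  Weekly reports 75.5 × 0.24 = 18.12
  Reading responses 50.5 × 0.13 = 6.565
Sum = 71.685
71.685 is ≥ 70 and < 73 → C-

C-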